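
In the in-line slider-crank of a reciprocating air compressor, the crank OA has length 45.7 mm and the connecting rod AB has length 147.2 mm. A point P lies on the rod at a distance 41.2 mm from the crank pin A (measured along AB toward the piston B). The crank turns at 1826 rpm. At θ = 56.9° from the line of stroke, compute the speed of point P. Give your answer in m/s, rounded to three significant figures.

8.41

ω = 191.2 rad/s.  Crank-pin speed |V_A| = rω = 8.7387 m/s, perpendicular to OA.
Rod angle: sinφ = −(r/L) sinθ ⇒ φ = -15.075°; ω_rod = −rω cosθ/√(L²−r²sin²θ) = -33.575 rad/s.
V_P = V_A + ω_rod × AP, with AP = 0.0412 m along the rod.
Components: V_Px = −rω sinθ − a·ω_rod·sinφ = -7.6803 m/s;  V_Py = rω cosθ + a·ω_rod·cosφ = +3.4365 m/s.
|V_P| = √(V_Px² + V_Py²) = 8.4141 m/s.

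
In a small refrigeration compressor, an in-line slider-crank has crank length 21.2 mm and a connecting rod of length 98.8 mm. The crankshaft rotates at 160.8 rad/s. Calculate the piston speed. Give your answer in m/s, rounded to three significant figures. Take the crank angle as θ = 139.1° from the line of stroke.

ω = 160.8 rad/s
For an in-line slider-crank, x = r cosθ + √(L² − r² sin²θ), so v = −rω sinθ·[1 + r cosθ/√(L² − r² sin²θ)].
With r = 0.0212 m, L = 0.0988 m, θ = 139.1°: √(L² − r² sin²θ) = 0.09782 m.
v = −0.0212·160.8·0.65474·[1 + 0.0212·-0.75585/0.09782] = -1.8664 m/s.
|v| = 1.8664 m/s.

1.87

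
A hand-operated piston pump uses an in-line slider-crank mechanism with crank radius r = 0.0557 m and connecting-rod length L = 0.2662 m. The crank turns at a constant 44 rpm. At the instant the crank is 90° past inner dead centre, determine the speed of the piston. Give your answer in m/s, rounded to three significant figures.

0.257

ω = 2π·44/60 = 4.608 rad/s
For an in-line slider-crank, x = r cosθ + √(L² − r² sin²θ), so v = −rω sinθ·[1 + r cosθ/√(L² − r² sin²θ)].
With r = 0.0557 m, L = 0.2662 m, θ = 90°: √(L² − r² sin²θ) = 0.26031 m.
v = −0.0557·4.608·1.00000·[1 + 0.0557·0.00000/0.26031] = -0.25665 m/s.
|v| = 0.25665 m/s.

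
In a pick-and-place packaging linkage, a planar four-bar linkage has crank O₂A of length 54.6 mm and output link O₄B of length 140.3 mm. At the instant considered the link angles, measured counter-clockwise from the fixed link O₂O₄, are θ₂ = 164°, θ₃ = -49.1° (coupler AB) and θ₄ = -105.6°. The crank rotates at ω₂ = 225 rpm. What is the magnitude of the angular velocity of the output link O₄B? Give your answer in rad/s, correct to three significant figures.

6.01

ω₂ = 23.56 rad/s (from 225 rpm).
Differentiating the loop-closure r₂e^{iθ₂}+r₃e^{iθ₃}=r₁+r₄e^{iθ₄} gives r₂ω₂e^{iθ₂}+r₃ω₃e^{iθ₃}=r₄ω₄e^{iθ₄}.
Eliminating the other unknown: ω₄ = r₂ω₂ sin(θ₂−θ₃) / [r₄ sin(θ₄−θ₃)].
Numerator sine = -0.54610; denominator sine = -0.83389.
Result = 0.0546·23.56·(-0.54610) / (0.1403·(-0.83389)) = +6.005 rad/s; magnitude 6.005 rad/s.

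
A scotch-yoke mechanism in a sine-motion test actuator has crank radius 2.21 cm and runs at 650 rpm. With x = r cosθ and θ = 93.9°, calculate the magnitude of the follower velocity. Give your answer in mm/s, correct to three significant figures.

1500

ω = 68.07 rad/s (from 650 rpm).
x = r cosθ ⇒ ẋ = −rω sinθ.
|v| = rω|sinθ| = 0.0221·68.07·|sin 93.9°| = 1.5008 m/s = 1500.8 mm/s.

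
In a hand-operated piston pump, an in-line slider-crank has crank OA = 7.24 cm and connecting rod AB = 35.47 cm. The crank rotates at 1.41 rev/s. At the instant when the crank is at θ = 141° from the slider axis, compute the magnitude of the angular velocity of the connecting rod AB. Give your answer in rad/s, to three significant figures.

ω = 8.859 rad/s (converted from 1.41 rev/s).
The rod makes angle φ with the slider axis where L sinφ = r sinθ; differentiating, L cosφ·φ̇ = r ω cosθ.
L cosφ = √(L² − r² sin²θ) = 0.35176 m.
|ω_rod| = r ω |cosθ| / √(L² − r² sin²θ) = 0.0724·8.859·0.77715/0.35176 = 1.4171 rad/s.

1.42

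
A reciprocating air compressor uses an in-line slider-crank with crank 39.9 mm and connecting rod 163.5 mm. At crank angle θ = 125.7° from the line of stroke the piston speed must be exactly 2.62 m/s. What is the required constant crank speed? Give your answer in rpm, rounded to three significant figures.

For an in-line slider-crank, |v_piston| = rω|sinθ|·[1 + r cosθ/√(L² − r² sin²θ)].
With r = 0.0399 m, L = 0.1635 m, θ = 125.7°: the bracketed kinematic factor |dx/dθ| = 0.027695 m.
ω = v/|dx/dθ| = 2.62/0.027695 = 94.604 rad/s.
N = 60ω/(2π) = 903.4 rpm.

903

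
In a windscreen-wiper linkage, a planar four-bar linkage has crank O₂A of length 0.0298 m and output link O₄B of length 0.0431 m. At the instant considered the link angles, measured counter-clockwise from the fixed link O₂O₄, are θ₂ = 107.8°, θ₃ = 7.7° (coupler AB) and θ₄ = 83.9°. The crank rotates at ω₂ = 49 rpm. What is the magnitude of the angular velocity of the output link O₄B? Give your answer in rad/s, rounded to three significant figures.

3.60

ω₂ = 5.131 rad/s (from 49 rpm).
Differentiating the loop-closure r₂e^{iθ₂}+r₃e^{iθ₃}=r₁+r₄e^{iθ₄} gives r₂ω₂e^{iθ₂}+r₃ω₃e^{iθ₃}=r₄ω₄e^{iθ₄}.
Eliminating the other unknown: ω₄ = r₂ω₂ sin(θ₂−θ₃) / [r₄ sin(θ₄−θ₃)].
Numerator sine = +0.98450; denominator sine = +0.97113.
Result = 0.0298·5.131·(+0.98450) / (0.0431·(+0.97113)) = +3.5967 rad/s; magnitude 3.5967 rad/s.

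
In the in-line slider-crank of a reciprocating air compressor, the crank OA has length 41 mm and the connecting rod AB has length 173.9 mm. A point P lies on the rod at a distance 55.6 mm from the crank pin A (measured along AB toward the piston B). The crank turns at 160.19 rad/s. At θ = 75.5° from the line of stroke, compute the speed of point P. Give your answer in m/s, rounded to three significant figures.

6.58

ω = 160.2 rad/s.  Crank-pin speed |V_A| = rω = 6.5678 m/s, perpendicular to OA.
Rod angle: sinφ = −(r/L) sinθ ⇒ φ = -13.195°; ω_rod = −rω cosθ/√(L²−r²sin²θ) = -9.7127 rad/s.
V_P = V_A + ω_rod × AP, with AP = 0.0556 m along the rod.
Components: V_Px = −rω sinθ − a·ω_rod·sinφ = -6.4819 m/s;  V_Py = rω cosθ + a·ω_rod·cosφ = +1.1187 m/s.
|V_P| = √(V_Px² + V_Py²) = 6.5777 m/s.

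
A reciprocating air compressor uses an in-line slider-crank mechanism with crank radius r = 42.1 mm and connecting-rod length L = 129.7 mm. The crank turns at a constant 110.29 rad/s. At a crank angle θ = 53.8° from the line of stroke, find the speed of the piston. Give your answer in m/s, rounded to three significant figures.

4.49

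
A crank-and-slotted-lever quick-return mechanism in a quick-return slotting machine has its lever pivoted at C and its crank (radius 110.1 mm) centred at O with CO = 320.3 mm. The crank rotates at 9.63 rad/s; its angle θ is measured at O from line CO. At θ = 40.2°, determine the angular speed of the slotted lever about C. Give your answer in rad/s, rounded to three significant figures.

ω = 9.63 rad/s
Crank pin A relative to C: A = (d + r cosθ, r sinθ); lever angle φ = atan2(r sinθ, d + r cosθ).
Differentiating tanφ: φ̇ = rω(d cosθ + r)/(d² + r² + 2dr cosθ).
d² + r² + 2dr cosθ = |CA|² = 0.168585 m²;  d cosθ + r = +0.35474 m.
|ω_lever| = |0.1101·9.63·+0.35474| / 0.168585 = 2.2311 rad/s.

2.23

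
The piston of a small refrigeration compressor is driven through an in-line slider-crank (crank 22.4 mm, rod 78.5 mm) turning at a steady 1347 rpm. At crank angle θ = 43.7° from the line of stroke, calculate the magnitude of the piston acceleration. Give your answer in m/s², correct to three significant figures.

331

ω = 2π·1347/60 = 141.1 rad/s
x(θ) = r cosθ + √(L² − r² sin²θ); with ω constant, a = ω²·d²x/dθ².
d²x/dθ² = −r cosθ − r²(cos2θ)/√u − r⁴ sin²2θ/(4u^{3/2}),  u = L² − r² sin²θ = 0.00592275 m².
Substituting r = 0.0224 m, L = 0.0785 m, θ = 43.7°: d²x/dθ² = -0.016628 m.
a = ω²·d²x/dθ² = (141.1)²·(-0.016628) = -330.85 m/s²;  |a| = 330.85 m/s².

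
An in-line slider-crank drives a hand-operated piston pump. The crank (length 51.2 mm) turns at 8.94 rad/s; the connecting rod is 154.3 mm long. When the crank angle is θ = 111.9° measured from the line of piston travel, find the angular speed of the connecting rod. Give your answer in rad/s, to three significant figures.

1.16

ω = 8.94 rad/s
The rod makes angle φ with the slider axis where L sinφ = r sinθ; differentiating, L cosφ·φ̇ = r ω cosθ.
L cosφ = √(L² − r² sin²θ) = 0.14681 m.
|ω_rod| = r ω |cosθ| / √(L² − r² sin²θ) = 0.0512·8.94·0.37299/0.14681 = 1.1629 rad/s.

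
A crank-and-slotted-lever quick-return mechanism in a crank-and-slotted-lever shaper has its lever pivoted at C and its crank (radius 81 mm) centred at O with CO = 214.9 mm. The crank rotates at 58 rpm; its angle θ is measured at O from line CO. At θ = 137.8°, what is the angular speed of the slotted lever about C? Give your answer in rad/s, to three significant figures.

ω = 6.074 rad/s (from 58 rpm).
Crank pin A relative to C: A = (d + r cosθ, r sinθ); lever angle φ = atan2(r sinθ, d + r cosθ).
Differentiating tanφ: φ̇ = rω(d cosθ + r)/(d² + r² + 2dr cosθ).
d² + r² + 2dr cosθ = |CA|² = 0.0269528 m²;  d cosθ + r = -0.078199 m.
|ω_lever| = |0.081·6.074·-0.078199| / 0.0269528 = 1.4274 rad/s.

1.43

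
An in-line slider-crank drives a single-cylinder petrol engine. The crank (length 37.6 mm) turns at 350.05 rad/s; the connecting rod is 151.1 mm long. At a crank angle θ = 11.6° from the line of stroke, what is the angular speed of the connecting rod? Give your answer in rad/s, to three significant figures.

85.4

ω = 350.1 rad/s
The rod makes angle φ with the slider axis where L sinφ = r sinθ; differentiating, L cosφ·φ̇ = r ω cosθ.
L cosφ = √(L² − r² sin²θ) = 0.15091 m.
|ω_rod| = r ω |cosθ| / √(L² − r² sin²θ) = 0.0376·350.1·0.97958/0.15091 = 85.435 rad/s.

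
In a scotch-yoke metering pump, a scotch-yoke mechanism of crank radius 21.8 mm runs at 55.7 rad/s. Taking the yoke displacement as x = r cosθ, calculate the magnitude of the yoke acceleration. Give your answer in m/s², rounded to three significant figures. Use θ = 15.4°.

65.2

ω = 55.7 rad/s
x = r cosθ ⇒ ẍ = −rω² cosθ (ω constant).
|a| = rω²|cosθ| = 0.0218·(55.7)²·|cos 15.4°| = 65.206 m/s².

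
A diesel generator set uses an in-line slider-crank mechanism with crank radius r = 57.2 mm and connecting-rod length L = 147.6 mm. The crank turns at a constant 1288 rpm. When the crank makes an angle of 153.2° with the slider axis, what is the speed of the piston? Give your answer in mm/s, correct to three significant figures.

2260

ω = 2π·1288/60 = 134.9 rad/s
For an in-line slider-crank, x = r cosθ + √(L² − r² sin²θ), so v = −rω sinθ·[1 + r cosθ/√(L² − r² sin²θ)].
With r = 0.0572 m, L = 0.1476 m, θ = 153.2°: √(L² − r² sin²θ) = 0.14533 m.
v = −0.0572·134.9·0.45088·[1 + 0.0572·-0.89259/0.14533] = -2.2565 m/s.
|v| = 2.2565 m/s = 2256.5 mm/s.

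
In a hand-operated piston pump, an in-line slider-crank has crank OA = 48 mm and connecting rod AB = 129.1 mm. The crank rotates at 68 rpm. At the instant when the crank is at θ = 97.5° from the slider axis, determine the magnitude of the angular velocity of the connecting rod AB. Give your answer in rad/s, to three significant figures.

ω = 7.121 rad/s (converted from 68 rpm).
The rod makes angle φ with the slider axis where L sinφ = r sinθ; differentiating, L cosφ·φ̇ = r ω cosθ.
L cosφ = √(L² − r² sin²θ) = 0.12001 m.
|ω_rod| = r ω |cosθ| / √(L² − r² sin²θ) = 0.048·7.121·0.13053/0.12001 = 0.37176 rad/s.

0.372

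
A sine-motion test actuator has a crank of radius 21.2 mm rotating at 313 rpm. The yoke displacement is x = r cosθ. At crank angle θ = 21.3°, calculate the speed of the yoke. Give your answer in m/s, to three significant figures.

0.252

ω = 32.78 rad/s (from 313 rpm).
x = r cosθ ⇒ ẋ = −rω sinθ.
|v| = rω|sinθ| = 0.0212·32.78·|sin 21.3°| = 0.25242 m/s.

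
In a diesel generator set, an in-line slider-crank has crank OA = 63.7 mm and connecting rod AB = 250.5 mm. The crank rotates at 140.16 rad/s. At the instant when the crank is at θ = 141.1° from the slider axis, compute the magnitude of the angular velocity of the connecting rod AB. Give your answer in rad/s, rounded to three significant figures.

ω = 140.2 rad/s
The rod makes angle φ with the slider axis where L sinφ = r sinθ; differentiating, L cosφ·φ̇ = r ω cosθ.
L cosφ = √(L² − r² sin²θ) = 0.24729 m.
|ω_rod| = r ω |cosθ| / √(L² − r² sin²θ) = 0.0637·140.2·0.77824/0.24729 = 28.098 rad/s.

28.1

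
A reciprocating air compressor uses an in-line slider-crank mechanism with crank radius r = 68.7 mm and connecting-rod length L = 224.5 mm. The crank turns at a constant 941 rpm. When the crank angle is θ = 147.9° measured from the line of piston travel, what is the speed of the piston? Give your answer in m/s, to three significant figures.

2.65

ω = 2π·941/60 = 98.54 rad/s
For an in-line slider-crank, x = r cosθ + √(L² − r² sin²θ), so v = −rω sinθ·[1 + r cosθ/√(L² − r² sin²θ)].
With r = 0.0687 m, L = 0.2245 m, θ = 147.9°: √(L² − r² sin²θ) = 0.22151 m.
v = −0.0687·98.54·0.53140·[1 + 0.0687·-0.84712/0.22151] = -2.6523 m/s.
|v| = 2.6523 m/s.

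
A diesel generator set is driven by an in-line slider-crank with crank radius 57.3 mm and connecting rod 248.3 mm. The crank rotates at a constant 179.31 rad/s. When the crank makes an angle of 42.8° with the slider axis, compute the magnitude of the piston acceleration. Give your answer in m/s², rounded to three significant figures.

1390

ω = 179.3 rad/s
x(θ) = r cosθ + √(L² − r² sin²θ); with ω constant, a = ω²·d²x/dθ².
d²x/dθ² = −r cosθ − r²(cos2θ)/√u − r⁴ sin²2θ/(4u^{3/2}),  u = L² − r² sin²θ = 0.0601372 m².
Substituting r = 0.0573 m, L = 0.2483 m, θ = 42.8°: d²x/dθ² = -0.043252 m.
a = ω²·d²x/dθ² = (179.3)²·(-0.043252) = -1390.6 m/s²;  |a| = 1390.6 m/s².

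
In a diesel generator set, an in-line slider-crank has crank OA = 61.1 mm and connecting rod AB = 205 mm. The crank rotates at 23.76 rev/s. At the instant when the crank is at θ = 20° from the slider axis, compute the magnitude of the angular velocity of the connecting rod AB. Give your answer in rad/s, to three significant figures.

ω = 149.3 rad/s (converted from 23.76 rev/s).
The rod makes angle φ with the slider axis where L sinφ = r sinθ; differentiating, L cosφ·φ̇ = r ω cosθ.
L cosφ = √(L² − r² sin²θ) = 0.20393 m.
|ω_rod| = r ω |cosθ| / √(L² − r² sin²θ) = 0.0611·149.3·0.93969/0.20393 = 42.031 rad/s.

42.0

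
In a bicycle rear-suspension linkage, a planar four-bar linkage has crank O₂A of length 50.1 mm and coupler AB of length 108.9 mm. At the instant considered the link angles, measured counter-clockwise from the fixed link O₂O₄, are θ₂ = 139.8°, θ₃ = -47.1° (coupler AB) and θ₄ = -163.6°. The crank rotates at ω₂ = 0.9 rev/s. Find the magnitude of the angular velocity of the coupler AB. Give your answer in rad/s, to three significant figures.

ω₂ = 5.655 rad/s (from 0.9 rev/s).
Differentiating the loop-closure r₂e^{iθ₂}+r₃e^{iθ₃}=r₁+r₄e^{iθ₄} gives r₂ω₂e^{iθ₂}+r₃ω₃e^{iθ₃}=r₄ω₄e^{iθ₄}.
Eliminating the other unknown: ω₃ = r₂ω₂ sin(θ₄−θ₂) / [r₃ sin(θ₃−θ₄)].
Numerator sine = +0.83485; denominator sine = +0.89493.
Result = 0.0501·5.655·(+0.83485) / (0.1089·(+0.89493)) = +2.4269 rad/s; magnitude 2.4269 rad/s.

2.43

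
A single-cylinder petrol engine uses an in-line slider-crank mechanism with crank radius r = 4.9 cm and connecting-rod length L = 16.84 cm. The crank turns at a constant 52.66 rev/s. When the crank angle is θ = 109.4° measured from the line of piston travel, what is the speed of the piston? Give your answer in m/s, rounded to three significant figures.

13.8

ω = 2π·52.7 = 330.9 rad/s
For an in-line slider-crank, x = r cosθ + √(L² − r² sin²θ), so v = −rω sinθ·[1 + r cosθ/√(L² − r² sin²θ)].
With r = 0.049 m, L = 0.1684 m, θ = 109.4°: √(L² − r² sin²θ) = 0.16193 m.
v = −0.049·330.9·0.94322·[1 + 0.049·-0.33216/0.16193] = -13.755 m/s.
|v| = 13.755 m/s.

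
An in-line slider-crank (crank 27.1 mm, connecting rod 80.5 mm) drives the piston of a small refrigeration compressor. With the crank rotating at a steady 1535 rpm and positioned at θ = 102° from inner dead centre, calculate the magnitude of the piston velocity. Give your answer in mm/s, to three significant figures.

3950

ω = 2π·1535/60 = 160.7 rad/s
For an in-line slider-crank, x = r cosθ + √(L² − r² sin²θ), so v = −rω sinθ·[1 + r cosθ/√(L² − r² sin²θ)].
With r = 0.0271 m, L = 0.0805 m, θ = 102°: √(L² − r² sin²θ) = 0.07601 m.
v = −0.0271·160.7·0.97815·[1 + 0.0271·-0.20791/0.07601] = -3.9451 m/s.
|v| = 3.9451 m/s = 3945.1 mm/s.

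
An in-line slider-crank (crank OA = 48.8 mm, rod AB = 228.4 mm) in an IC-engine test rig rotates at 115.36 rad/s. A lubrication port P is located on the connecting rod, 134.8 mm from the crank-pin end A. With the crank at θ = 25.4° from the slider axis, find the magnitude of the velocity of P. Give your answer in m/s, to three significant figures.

ω = 115.4 rad/s.  Crank-pin speed |V_A| = rω = 5.6296 m/s, perpendicular to OA.
Rod angle: sinφ = −(r/L) sinθ ⇒ φ = -5.258°; ω_rod = −rω cosθ/√(L²−r²sin²θ) = -22.359 rad/s.
V_P = V_A + ω_rod × AP, with AP = 0.1348 m along the rod.
Components: V_Px = −rω sinθ − a·ω_rod·sinφ = -2.6909 m/s;  V_Py = rω cosθ + a·ω_rod·cosφ = +2.084 m/s.
|V_P| = √(V_Px² + V_Py²) = 3.4036 m/s.

3.40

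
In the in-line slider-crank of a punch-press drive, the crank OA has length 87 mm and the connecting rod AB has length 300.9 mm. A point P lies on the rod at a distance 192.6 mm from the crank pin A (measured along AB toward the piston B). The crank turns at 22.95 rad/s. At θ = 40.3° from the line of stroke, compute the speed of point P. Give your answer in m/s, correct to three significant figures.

ω = 22.95 rad/s.  Crank-pin speed |V_A| = rω = 1.9966 m/s, perpendicular to OA.
Rod angle: sinφ = −(r/L) sinθ ⇒ φ = -10.778°; ω_rod = −rω cosθ/√(L²−r²sin²θ) = -5.1516 rad/s.
V_P = V_A + ω_rod × AP, with AP = 0.1926 m along the rod.
Components: V_Px = −rω sinθ − a·ω_rod·sinφ = -1.477 m/s;  V_Py = rω cosθ + a·ω_rod·cosφ = +0.54808 m/s.
|V_P| = √(V_Px² + V_Py²) = 1.5754 m/s.

1.58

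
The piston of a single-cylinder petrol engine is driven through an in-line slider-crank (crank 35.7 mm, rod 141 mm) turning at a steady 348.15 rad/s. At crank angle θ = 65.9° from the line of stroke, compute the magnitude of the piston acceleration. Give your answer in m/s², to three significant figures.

1030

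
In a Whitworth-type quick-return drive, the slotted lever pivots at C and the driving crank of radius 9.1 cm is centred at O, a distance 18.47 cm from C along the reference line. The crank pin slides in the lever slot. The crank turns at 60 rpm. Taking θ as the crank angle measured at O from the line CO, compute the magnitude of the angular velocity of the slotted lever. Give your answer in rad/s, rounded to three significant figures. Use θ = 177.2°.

ω = 6.283 rad/s (from 60 rpm).
Crank pin A relative to C: A = (d + r cosθ, r sinθ); lever angle φ = atan2(r sinθ, d + r cosθ).
Differentiating tanφ: φ̇ = rω(d cosθ + r)/(d² + r² + 2dr cosθ).
d² + r² + 2dr cosθ = |CA|² = 0.00881982 m²;  d cosθ + r = -0.093479 m.
|ω_lever| = |0.091·6.283·-0.093479| / 0.00881982 = 6.0601 rad/s.

6.06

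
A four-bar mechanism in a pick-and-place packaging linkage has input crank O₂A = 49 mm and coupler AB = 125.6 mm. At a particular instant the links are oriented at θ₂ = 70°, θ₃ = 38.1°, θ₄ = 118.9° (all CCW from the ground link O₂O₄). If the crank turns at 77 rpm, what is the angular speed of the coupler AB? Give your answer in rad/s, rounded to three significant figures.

2.40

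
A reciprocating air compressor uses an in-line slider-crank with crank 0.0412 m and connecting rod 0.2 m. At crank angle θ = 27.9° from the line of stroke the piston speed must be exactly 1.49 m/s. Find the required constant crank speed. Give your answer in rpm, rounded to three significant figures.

For an in-line slider-crank, |v_piston| = rω|sinθ|·[1 + r cosθ/√(L² − r² sin²θ)].
With r = 0.0412 m, L = 0.2 m, θ = 27.9°: the bracketed kinematic factor |dx/dθ| = 0.022805 m.
ω = v/|dx/dθ| = 1.49/0.022805 = 65.337 rad/s.
N = 60ω/(2π) = 623.92 rpm.

624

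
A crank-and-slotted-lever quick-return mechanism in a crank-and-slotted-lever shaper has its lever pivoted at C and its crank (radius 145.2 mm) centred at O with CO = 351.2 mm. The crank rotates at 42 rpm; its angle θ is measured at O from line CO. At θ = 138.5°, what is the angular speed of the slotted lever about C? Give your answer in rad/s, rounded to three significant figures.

1.11

ω = 4.398 rad/s (from 42 rpm).
Crank pin A relative to C: A = (d + r cosθ, r sinθ); lever angle φ = atan2(r sinθ, d + r cosθ).
Differentiating tanφ: φ̇ = rω(d cosθ + r)/(d² + r² + 2dr cosθ).
d² + r² + 2dr cosθ = |CA|² = 0.0680396 m²;  d cosθ + r = -0.11783 m.
|ω_lever| = |0.1452·4.398·-0.11783| / 0.0680396 = 1.106 rad/s.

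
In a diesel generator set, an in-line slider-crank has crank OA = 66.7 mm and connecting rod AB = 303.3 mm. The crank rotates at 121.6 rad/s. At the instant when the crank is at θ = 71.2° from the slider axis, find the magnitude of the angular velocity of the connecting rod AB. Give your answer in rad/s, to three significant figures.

8.81

ω = 121.6 rad/s
The rod makes angle φ with the slider axis where L sinφ = r sinθ; differentiating, L cosφ·φ̇ = r ω cosθ.
L cosφ = √(L² − r² sin²θ) = 0.29665 m.
|ω_rod| = r ω |cosθ| / √(L² − r² sin²θ) = 0.0667·121.6·0.32227/0.29665 = 8.8109 rad/s.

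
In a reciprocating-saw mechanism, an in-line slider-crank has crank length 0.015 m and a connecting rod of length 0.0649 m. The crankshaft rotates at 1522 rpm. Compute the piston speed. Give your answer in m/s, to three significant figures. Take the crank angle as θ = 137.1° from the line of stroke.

ω = 2π·1522/60 = 159.4 rad/s
For an in-line slider-crank, x = r cosθ + √(L² − r² sin²θ), so v = −rω sinθ·[1 + r cosθ/√(L² − r² sin²θ)].
With r = 0.015 m, L = 0.0649 m, θ = 137.1°: √(L² − r² sin²θ) = 0.064092 m.
v = −0.015·159.4·0.68072·[1 + 0.015·-0.73254/0.064092] = -1.3484 m/s.
|v| = 1.3484 m/s.

1.35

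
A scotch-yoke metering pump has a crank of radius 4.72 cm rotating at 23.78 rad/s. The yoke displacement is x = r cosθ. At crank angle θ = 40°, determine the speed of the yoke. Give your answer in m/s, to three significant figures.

0.721

ω = 23.78 rad/s
x = r cosθ ⇒ ẋ = −rω sinθ.
|v| = rω|sinθ| = 0.0472·23.78·|sin 40°| = 0.72148 m/s.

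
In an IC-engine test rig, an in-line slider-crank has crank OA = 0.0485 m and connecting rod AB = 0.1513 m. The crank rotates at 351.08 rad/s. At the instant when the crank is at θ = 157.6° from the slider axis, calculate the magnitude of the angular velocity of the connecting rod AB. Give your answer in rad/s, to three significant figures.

ω = 351.1 rad/s
The rod makes angle φ with the slider axis where L sinφ = r sinθ; differentiating, L cosφ·φ̇ = r ω cosθ.
L cosφ = √(L² − r² sin²θ) = 0.15017 m.
|ω_rod| = r ω |cosθ| / √(L² − r² sin²θ) = 0.0485·351.1·0.92455/0.15017 = 104.83 rad/s.

105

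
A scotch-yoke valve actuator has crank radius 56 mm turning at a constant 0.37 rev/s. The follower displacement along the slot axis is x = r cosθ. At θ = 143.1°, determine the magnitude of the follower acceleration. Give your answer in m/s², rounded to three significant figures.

ω = 2.325 rad/s (from 0.37 rev/s).
x = r cosθ ⇒ ẍ = −rω² cosθ (ω constant).
|a| = rω²|cosθ| = 0.056·(2.325)²·|cos 143.1°| = 0.24203 m/s².

0.242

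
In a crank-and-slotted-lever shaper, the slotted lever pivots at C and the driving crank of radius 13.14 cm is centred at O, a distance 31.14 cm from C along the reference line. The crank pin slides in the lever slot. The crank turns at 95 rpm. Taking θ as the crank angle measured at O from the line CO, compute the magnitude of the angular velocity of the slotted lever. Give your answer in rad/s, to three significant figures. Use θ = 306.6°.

ω = 9.948 rad/s (from 95 rpm).
Crank pin A relative to C: A = (d + r cosθ, r sinθ); lever angle φ = atan2(r sinθ, d + r cosθ).
Differentiating tanφ: φ̇ = rω(d cosθ + r)/(d² + r² + 2dr cosθ).
d² + r² + 2dr cosθ = |CA|² = 0.163029 m²;  d cosθ + r = +0.31706 m.
|ω_lever| = |0.1314·9.948·+0.31706| / 0.163029 = 2.5423 rad/s.

2.54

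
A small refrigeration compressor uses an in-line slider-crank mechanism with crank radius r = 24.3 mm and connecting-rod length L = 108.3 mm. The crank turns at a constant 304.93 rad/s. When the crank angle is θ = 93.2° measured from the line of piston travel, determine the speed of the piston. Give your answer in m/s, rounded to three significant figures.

7.30

ω = 304.9 rad/s
For an in-line slider-crank, x = r cosθ + √(L² − r² sin²θ), so v = −rω sinθ·[1 + r cosθ/√(L² − r² sin²θ)].
With r = 0.0243 m, L = 0.1083 m, θ = 93.2°: √(L² − r² sin²θ) = 0.10555 m.
v = −0.0243·304.9·0.99844·[1 + 0.0243·-0.05582/0.10555] = -7.3032 m/s.
|v| = 7.3032 m/s.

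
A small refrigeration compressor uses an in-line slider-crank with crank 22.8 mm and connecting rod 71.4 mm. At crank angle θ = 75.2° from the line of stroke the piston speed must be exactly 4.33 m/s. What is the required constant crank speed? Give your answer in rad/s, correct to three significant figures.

181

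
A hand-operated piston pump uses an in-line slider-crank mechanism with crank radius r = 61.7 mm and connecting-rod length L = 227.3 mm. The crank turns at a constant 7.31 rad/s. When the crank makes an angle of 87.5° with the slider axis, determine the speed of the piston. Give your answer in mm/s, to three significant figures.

456

ω = 7.31 rad/s
For an in-line slider-crank, x = r cosθ + √(L² − r² sin²θ), so v = −rω sinθ·[1 + r cosθ/√(L² − r² sin²θ)].
With r = 0.0617 m, L = 0.2273 m, θ = 87.5°: √(L² − r² sin²θ) = 0.21878 m.
v = −0.0617·7.31·0.99905·[1 + 0.0617·0.04362/0.21878] = -0.45614 m/s.
|v| = 0.45614 m/s = 456.14 mm/s.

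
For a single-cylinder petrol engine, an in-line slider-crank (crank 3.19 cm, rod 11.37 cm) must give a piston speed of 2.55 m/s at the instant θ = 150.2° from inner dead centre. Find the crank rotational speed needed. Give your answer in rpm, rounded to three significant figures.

2040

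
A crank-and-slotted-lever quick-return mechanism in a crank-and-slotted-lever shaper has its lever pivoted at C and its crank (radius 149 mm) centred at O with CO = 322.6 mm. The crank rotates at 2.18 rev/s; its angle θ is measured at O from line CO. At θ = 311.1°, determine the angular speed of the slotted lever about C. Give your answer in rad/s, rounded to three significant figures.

3.89

ω = 13.7 rad/s (from 2.18 rev/s).
Crank pin A relative to C: A = (d + r cosθ, r sinθ); lever angle φ = atan2(r sinθ, d + r cosθ).
Differentiating tanφ: φ̇ = rω(d cosθ + r)/(d² + r² + 2dr cosθ).
d² + r² + 2dr cosθ = |CA|² = 0.189468 m²;  d cosθ + r = +0.36107 m.
|ω_lever| = |0.149·13.7·+0.36107| / 0.189468 = 3.8893 rad/s.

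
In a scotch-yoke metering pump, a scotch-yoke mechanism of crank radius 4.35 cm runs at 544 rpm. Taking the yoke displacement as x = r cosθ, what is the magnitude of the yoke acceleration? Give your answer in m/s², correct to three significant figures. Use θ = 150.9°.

ω = 56.97 rad/s (from 544 rpm).
x = r cosθ ⇒ ẍ = −rω² cosθ (ω constant).
|a| = rω²|cosθ| = 0.0435·(56.97)²·|cos 150.9°| = 123.35 m/s².

123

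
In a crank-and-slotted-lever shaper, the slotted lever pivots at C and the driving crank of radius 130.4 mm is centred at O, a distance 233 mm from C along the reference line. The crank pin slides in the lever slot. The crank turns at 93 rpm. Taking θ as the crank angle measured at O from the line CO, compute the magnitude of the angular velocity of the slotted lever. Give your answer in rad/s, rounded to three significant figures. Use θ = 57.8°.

3.12

ω = 9.739 rad/s (from 93 rpm).
Crank pin A relative to C: A = (d + r cosθ, r sinθ); lever angle φ = atan2(r sinθ, d + r cosθ).
Differentiating tanφ: φ̇ = rω(d cosθ + r)/(d² + r² + 2dr cosθ).
d² + r² + 2dr cosθ = |CA|² = 0.103674 m²;  d cosθ + r = +0.25456 m.
|ω_lever| = |0.1304·9.739·+0.25456| / 0.103674 = 3.1182 rad/s.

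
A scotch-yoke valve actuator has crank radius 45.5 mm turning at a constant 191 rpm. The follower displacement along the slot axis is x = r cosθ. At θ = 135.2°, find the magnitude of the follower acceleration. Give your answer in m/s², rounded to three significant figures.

12.9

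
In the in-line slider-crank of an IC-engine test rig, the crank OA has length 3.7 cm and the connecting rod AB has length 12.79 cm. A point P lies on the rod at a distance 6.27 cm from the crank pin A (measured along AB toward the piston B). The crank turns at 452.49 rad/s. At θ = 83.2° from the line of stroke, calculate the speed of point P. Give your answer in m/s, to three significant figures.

ω = 452.5 rad/s.  Crank-pin speed |V_A| = rω = 16.742 m/s, perpendicular to OA.
Rod angle: sinφ = −(r/L) sinθ ⇒ φ = -16.694°; ω_rod = −rω cosθ/√(L²−r²sin²θ) = -16.181 rad/s.
V_P = V_A + ω_rod × AP, with AP = 0.0627 m along the rod.
Components: V_Px = −rω sinθ − a·ω_rod·sinφ = -16.916 m/s;  V_Py = rω cosθ + a·ω_rod·cosφ = +1.0105 m/s.
|V_P| = √(V_Px² + V_Py²) = 16.946 m/s.

16.9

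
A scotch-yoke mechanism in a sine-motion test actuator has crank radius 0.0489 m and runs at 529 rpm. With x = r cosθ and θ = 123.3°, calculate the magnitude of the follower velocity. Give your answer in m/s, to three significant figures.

2.26

ω = 55.4 rad/s (from 529 rpm).
x = r cosθ ⇒ ẋ = −rω sinθ.
|v| = rω|sinθ| = 0.0489·55.4·|sin 123.3°| = 2.2641 m/s.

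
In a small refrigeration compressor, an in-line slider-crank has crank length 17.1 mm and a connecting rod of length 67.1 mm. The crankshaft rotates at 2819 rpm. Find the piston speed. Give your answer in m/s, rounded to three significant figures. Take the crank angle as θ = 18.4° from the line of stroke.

1.98

ω = 2π·2819/60 = 295.2 rad/s
For an in-line slider-crank, x = r cosθ + √(L² − r² sin²θ), so v = −rω sinθ·[1 + r cosθ/√(L² − r² sin²θ)].
With r = 0.0171 m, L = 0.0671 m, θ = 18.4°: √(L² − r² sin²θ) = 0.066883 m.
v = −0.0171·295.2·0.31565·[1 + 0.0171·0.94888/0.066883] = -1.98 m/s.
|v| = 1.98 m/s.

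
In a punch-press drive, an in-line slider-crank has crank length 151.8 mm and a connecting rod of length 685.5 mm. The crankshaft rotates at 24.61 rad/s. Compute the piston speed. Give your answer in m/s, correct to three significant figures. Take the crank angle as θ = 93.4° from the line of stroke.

3.68

ω = 24.61 rad/s
For an in-line slider-crank, x = r cosθ + √(L² − r² sin²θ), so v = −rω sinθ·[1 + r cosθ/√(L² − r² sin²θ)].
With r = 0.1518 m, L = 0.6855 m, θ = 93.4°: √(L² − r² sin²θ) = 0.66854 m.
v = −0.1518·24.61·0.99824·[1 + 0.1518·-0.05931/0.66854] = -3.679 m/s.
|v| = 3.679 m/s.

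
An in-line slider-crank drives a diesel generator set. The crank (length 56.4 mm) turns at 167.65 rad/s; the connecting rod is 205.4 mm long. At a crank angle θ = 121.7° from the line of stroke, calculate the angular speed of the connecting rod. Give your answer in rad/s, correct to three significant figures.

24.9

ω = 167.7 rad/s
The rod makes angle φ with the slider axis where L sinφ = r sinθ; differentiating, L cosφ·φ̇ = r ω cosθ.
L cosφ = √(L² − r² sin²θ) = 0.19972 m.
|ω_rod| = r ω |cosθ| / √(L² − r² sin²θ) = 0.0564·167.7·0.52547/0.19972 = 24.878 rad/s.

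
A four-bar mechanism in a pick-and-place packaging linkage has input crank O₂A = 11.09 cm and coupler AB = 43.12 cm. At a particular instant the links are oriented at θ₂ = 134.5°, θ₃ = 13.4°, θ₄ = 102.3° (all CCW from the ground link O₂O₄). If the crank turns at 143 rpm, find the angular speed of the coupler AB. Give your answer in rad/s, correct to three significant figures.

ω₂ = 14.97 rad/s (from 143 rpm).
Differentiating the loop-closure r₂e^{iθ₂}+r₃e^{iθ₃}=r₁+r₄e^{iθ₄} gives r₂ω₂e^{iθ₂}+r₃ω₃e^{iθ₃}=r₄ω₄e^{iθ₄}.
Eliminating the other unknown: ω₃ = r₂ω₂ sin(θ₄−θ₂) / [r₃ sin(θ₃−θ₄)].
Numerator sine = -0.53288; denominator sine = -0.99982.
Result = 0.1109·14.97·(-0.53288) / (0.4312·(-0.99982)) = +2.0527 rad/s; magnitude 2.0527 rad/s.

2.05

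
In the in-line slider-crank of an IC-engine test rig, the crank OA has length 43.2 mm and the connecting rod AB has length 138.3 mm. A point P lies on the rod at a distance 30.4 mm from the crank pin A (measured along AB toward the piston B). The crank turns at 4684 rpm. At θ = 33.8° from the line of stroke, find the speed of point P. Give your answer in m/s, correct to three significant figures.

18.6

ω = 490.5 rad/s.  Crank-pin speed |V_A| = rω = 21.19 m/s, perpendicular to OA.
Rod angle: sinφ = −(r/L) sinθ ⇒ φ = -10.007°; ω_rod = −rω cosθ/√(L²−r²sin²θ) = -129.29 rad/s.
V_P = V_A + ω_rod × AP, with AP = 0.0304 m along the rod.
Components: V_Px = −rω sinθ − a·ω_rod·sinφ = -12.471 m/s;  V_Py = rω cosθ + a·ω_rod·cosφ = +13.738 m/s.
|V_P| = √(V_Px² + V_Py²) = 18.554 m/s.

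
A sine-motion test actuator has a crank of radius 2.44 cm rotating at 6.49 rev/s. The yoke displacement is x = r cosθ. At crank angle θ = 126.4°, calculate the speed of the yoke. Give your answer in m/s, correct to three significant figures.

ω = 40.78 rad/s (from 6.49 rev/s).
x = r cosθ ⇒ ẋ = −rω sinθ.
|v| = rω|sinθ| = 0.0244·40.78·|sin 126.4°| = 0.80085 m/s.

0.801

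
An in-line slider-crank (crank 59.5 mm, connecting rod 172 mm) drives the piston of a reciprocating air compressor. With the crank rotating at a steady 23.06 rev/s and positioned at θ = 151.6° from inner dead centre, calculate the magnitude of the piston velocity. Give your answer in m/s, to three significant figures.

2.84

ω = 2π·23.1 = 144.9 rad/s
For an in-line slider-crank, x = r cosθ + √(L² − r² sin²θ), so v = −rω sinθ·[1 + r cosθ/√(L² − r² sin²θ)].
With r = 0.0595 m, L = 0.172 m, θ = 151.6°: √(L² − r² sin²θ) = 0.16966 m.
v = −0.0595·144.9·0.47562·[1 + 0.0595·-0.87965/0.16966] = -2.8354 m/s.
|v| = 2.8354 m/s.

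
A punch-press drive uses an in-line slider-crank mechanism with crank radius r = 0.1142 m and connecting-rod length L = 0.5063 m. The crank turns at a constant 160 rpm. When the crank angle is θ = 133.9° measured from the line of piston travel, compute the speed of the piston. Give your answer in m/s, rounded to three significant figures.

1.16

ω = 2π·160/60 = 16.76 rad/s
For an in-line slider-crank, x = r cosθ + √(L² − r² sin²θ), so v = −rω sinθ·[1 + r cosθ/√(L² − r² sin²θ)].
With r = 0.1142 m, L = 0.5063 m, θ = 133.9°: √(L² − r² sin²θ) = 0.49957 m.
v = −0.1142·16.76·0.72055·[1 + 0.1142·-0.69340/0.49957] = -1.1602 m/s.
|v| = 1.1602 m/s.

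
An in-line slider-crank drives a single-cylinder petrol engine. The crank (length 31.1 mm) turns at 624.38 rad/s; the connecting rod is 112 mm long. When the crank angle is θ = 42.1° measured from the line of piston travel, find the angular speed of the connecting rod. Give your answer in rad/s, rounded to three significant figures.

131

ω = 624.4 rad/s
The rod makes angle φ with the slider axis where L sinφ = r sinθ; differentiating, L cosφ·φ̇ = r ω cosθ.
L cosφ = √(L² − r² sin²θ) = 0.11004 m.
|ω_rod| = r ω |cosθ| / √(L² − r² sin²θ) = 0.0311·624.4·0.74198/0.11004 = 130.93 rad/s.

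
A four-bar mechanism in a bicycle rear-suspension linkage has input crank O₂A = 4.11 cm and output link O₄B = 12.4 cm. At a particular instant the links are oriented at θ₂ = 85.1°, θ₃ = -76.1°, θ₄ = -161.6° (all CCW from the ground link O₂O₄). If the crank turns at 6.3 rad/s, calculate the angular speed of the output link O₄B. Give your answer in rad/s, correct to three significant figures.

ω₂ = 6.3 rad/s
Differentiating the loop-closure r₂e^{iθ₂}+r₃e^{iθ₃}=r₁+r₄e^{iθ₄} gives r₂ω₂e^{iθ₂}+r₃ω₃e^{iθ₃}=r₄ω₄e^{iθ₄}.
Eliminating the other unknown: ω₄ = r₂ω₂ sin(θ₂−θ₃) / [r₄ sin(θ₄−θ₃)].
Numerator sine = +0.32227; denominator sine = -0.99692.
Result = 0.0411·6.3·(+0.32227) / (0.124·(-0.99692)) = -0.67502 rad/s; magnitude 0.67502 rad/s.

0.675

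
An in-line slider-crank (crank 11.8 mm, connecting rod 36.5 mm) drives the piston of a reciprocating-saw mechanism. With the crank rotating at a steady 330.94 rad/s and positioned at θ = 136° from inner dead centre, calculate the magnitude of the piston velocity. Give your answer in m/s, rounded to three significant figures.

ω = 330.9 rad/s
For an in-line slider-crank, x = r cosθ + √(L² − r² sin²θ), so v = −rω sinθ·[1 + r cosθ/√(L² − r² sin²θ)].
With r = 0.0118 m, L = 0.0365 m, θ = 136°: √(L² − r² sin²θ) = 0.035568 m.
v = −0.0118·330.9·0.69466·[1 + 0.0118·-0.71934/0.035568] = -2.0653 m/s.
|v| = 2.0653 m/s.

2.07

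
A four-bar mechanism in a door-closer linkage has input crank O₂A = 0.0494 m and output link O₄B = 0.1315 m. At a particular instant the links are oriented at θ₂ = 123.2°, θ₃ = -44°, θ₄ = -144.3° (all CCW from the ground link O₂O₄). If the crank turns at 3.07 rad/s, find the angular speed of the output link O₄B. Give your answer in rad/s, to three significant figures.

ω₂ = 3.07 rad/s
Differentiating the loop-closure r₂e^{iθ₂}+r₃e^{iθ₃}=r₁+r₄e^{iθ₄} gives r₂ω₂e^{iθ₂}+r₃ω₃e^{iθ₃}=r₄ω₄e^{iθ₄}.
Eliminating the other unknown: ω₄ = r₂ω₂ sin(θ₂−θ₃) / [r₄ sin(θ₄−θ₃)].
Numerator sine = +0.22155; denominator sine = -0.98389.
Result = 0.0494·3.07·(+0.22155) / (0.1315·(-0.98389)) = -0.2597 rad/s; magnitude 0.2597 rad/s.

0.260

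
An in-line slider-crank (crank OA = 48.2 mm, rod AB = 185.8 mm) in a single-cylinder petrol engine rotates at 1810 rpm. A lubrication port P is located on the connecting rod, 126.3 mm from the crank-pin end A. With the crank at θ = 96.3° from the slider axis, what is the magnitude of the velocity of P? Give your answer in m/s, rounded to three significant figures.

8.90

ω = 189.5 rad/s.  Crank-pin speed |V_A| = rω = 9.136 m/s, perpendicular to OA.
Rod angle: sinφ = −(r/L) sinθ ⇒ φ = -14.943°; ω_rod = −rω cosθ/√(L²−r²sin²θ) = +5.5846 rad/s.
V_P = V_A + ω_rod × AP, with AP = 0.1263 m along the rod.
Components: V_Px = −rω sinθ − a·ω_rod·sinφ = -8.8989 m/s;  V_Py = rω cosθ + a·ω_rod·cosφ = -0.32105 m/s.
|V_P| = √(V_Px² + V_Py²) = 8.9047 m/s.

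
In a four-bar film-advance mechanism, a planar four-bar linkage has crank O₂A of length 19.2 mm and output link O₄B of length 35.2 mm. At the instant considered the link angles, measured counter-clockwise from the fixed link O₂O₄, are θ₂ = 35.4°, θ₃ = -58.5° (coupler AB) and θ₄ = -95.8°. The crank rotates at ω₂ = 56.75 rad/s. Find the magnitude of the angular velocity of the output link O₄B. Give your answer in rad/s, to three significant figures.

ω₂ = 56.75 rad/s
Differentiating the loop-closure r₂e^{iθ₂}+r₃e^{iθ₃}=r₁+r₄e^{iθ₄} gives r₂ω₂e^{iθ₂}+r₃ω₃e^{iθ₃}=r₄ω₄e^{iθ₄}.
Eliminating the other unknown: ω₄ = r₂ω₂ sin(θ₂−θ₃) / [r₄ sin(θ₄−θ₃)].
Numerator sine = +0.99768; denominator sine = -0.60599.
Result = 0.0192·56.75·(+0.99768) / (0.0352·(-0.60599)) = -50.963 rad/s; magnitude 50.963 rad/s.

51.0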